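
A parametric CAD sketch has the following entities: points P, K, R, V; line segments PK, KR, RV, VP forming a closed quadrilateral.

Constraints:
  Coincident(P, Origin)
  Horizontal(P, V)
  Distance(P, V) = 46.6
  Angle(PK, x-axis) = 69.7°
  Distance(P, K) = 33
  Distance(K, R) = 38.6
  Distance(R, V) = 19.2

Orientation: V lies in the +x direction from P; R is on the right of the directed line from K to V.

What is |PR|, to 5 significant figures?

28.109

Checks: |KR| = 38.60 ✓; |RV| = 19.20 ✓.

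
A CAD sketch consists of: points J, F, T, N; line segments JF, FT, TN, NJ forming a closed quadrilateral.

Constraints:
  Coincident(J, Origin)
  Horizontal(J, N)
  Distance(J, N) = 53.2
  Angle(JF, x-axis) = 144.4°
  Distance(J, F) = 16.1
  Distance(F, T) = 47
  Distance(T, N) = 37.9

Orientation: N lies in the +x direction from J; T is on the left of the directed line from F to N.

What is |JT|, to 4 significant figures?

41.63

J is at the origin; JN is horizontal with |JN| = 53.2 and N in +x, so N = (53.2, 0). JF runs at 144.4° with |JF| = 16.1, so F = (-13.09, 9.372). T is determined by |FT| = 47.0 and |TN| = 37.9 together: it lies at the intersection of circle(F, 47.0) and circle(N, 37.9). With |FN| = 66.95, the foot of the radical line on FN is 39.24 from F and the perpendicular offset is √(47.0² − 39.24²) = 25.86. Taking the left-of-FN solution: T = (29.39, 29.49).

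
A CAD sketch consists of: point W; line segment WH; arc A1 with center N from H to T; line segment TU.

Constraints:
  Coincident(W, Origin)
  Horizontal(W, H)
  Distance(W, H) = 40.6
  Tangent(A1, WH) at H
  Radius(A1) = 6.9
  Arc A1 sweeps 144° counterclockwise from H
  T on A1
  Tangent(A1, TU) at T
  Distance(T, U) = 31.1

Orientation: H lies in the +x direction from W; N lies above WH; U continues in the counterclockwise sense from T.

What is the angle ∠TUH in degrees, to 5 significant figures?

19.548°

W is at the origin; WH is horizontal with |WH| = 40.6 and H on the +x side, so H = (40.600, 0.0000). Since A1 is tangent to WH there, NH ⟂ WH, so N = H + (0, 6.9) = (40.600, 6.9000). On A1, H sits at bearing -90° from N; a 144° counterclockwise sweep puts T at bearing 54°, so T = N + 6.9·(cos 54°, sin 54°) = (44.656, 12.482). Since A1 is tangent to TU there, NT ⟂ TU, so TU runs along (−sin 54°, cos 54°); with |TU| = 31.1, U = (19.495, 30.762). Then cos ∠TUH = UT·UH / (|UT||UH|), giving 19.548°.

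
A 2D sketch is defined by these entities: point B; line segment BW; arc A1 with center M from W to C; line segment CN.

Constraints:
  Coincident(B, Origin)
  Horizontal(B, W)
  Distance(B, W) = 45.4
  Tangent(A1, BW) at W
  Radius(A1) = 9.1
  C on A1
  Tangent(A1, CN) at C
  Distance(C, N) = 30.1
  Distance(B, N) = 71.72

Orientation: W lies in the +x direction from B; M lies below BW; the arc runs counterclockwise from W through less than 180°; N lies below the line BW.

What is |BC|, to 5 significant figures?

42.565

B is at the origin; BW is horizontal with |BW| = 45.4 and W on the +x side, so W = (45.400, 0.0000). A1 meets BW tangentially, so MW is at right angles to BW, so M = W + (0, -9.1) = (45.400, -9.1000). Since MC ⟂ CN (tangency), |MN| = √(9.1² + 30.1²) = 31.446 regardless of where C sits on A1. So N lies on both circle(B, 71.72) and circle(M, 31.446); the below-BW intersection is N = (62.222, -35.668). C is the foot of the tangent from N: C = (39.449, -15.985).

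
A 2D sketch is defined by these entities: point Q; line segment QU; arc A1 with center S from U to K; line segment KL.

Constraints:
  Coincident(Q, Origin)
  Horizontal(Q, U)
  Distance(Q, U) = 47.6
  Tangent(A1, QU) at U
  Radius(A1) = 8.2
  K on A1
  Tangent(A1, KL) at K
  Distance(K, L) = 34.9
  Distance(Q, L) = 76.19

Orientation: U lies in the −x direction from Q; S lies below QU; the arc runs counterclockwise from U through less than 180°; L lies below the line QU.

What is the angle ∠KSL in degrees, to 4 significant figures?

76.78°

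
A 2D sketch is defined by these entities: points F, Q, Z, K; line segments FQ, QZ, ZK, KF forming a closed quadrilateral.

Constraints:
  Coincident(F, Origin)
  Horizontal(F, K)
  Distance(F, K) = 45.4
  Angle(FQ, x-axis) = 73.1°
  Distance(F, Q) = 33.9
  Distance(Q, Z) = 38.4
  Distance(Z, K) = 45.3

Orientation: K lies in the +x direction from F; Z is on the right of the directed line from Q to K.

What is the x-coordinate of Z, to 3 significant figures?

0.352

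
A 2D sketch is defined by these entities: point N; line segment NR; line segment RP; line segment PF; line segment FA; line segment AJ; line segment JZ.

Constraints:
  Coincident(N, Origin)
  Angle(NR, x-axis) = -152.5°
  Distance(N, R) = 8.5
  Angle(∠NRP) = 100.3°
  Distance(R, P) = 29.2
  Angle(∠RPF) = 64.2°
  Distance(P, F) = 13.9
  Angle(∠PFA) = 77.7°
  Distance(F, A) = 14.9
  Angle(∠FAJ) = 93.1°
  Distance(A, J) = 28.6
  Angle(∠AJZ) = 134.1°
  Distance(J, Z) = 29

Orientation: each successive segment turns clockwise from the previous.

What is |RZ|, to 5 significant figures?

61.628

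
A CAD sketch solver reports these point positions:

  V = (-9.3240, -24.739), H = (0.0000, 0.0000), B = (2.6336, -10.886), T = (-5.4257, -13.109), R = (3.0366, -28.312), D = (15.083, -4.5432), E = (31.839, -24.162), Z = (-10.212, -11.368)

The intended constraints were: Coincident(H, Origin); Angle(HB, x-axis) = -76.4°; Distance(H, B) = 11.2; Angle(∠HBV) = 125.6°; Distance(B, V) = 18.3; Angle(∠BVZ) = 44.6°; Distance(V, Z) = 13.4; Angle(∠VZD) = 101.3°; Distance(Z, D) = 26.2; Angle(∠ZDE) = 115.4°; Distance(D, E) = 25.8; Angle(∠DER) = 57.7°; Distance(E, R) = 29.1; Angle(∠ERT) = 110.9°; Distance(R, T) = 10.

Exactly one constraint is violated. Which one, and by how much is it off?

Distance(R, T) = 10 — off by 7.40.

H = (0.00, 0.00) ✓; HB at -76.40° ✓; |HB| = 11.20 ✓; ∠HBV = 125.6° ✓; |BV| = 18.30 ✓; ∠BVZ = 44.60° ✓; |VZ| = 13.40 ✓; ∠VZD = 101.3° ✓; |ZD| = 26.20 ✓; ∠ZDE = 115.4° ✓; |DE| = 25.80 ✓; ∠DER = 57.70° ✓; |ER| = 29.10 ✓; ∠ERT = 110.9° ✓; |RT| = 17.40 ✗.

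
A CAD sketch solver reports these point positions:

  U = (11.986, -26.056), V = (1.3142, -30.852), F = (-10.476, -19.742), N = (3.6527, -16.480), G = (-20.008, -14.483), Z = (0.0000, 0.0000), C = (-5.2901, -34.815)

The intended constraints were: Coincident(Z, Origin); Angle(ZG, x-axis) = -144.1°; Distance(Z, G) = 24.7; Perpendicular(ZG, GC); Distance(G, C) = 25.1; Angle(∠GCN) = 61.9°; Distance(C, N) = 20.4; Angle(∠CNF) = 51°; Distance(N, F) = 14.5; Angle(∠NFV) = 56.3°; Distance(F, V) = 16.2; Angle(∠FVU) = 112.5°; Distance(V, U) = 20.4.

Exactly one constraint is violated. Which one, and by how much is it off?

Distance(V, U) = 20.4 — off by 8.70.

Z = (0.00, 0.00) ✓; ZG at -144.1° ✓; |ZG| = 24.70 ✓; ∠(ZG, GC) = 90.00° ✓; |GC| = 25.10 ✓; ∠GCN = 61.90° ✓; |CN| = 20.40 ✓; ∠CNF = 51.00° ✓; |NF| = 14.50 ✓; ∠NFV = 56.30° ✓; |FV| = 16.20 ✓; ∠FVU = 112.5° ✓; |VU| = 11.70 ✗.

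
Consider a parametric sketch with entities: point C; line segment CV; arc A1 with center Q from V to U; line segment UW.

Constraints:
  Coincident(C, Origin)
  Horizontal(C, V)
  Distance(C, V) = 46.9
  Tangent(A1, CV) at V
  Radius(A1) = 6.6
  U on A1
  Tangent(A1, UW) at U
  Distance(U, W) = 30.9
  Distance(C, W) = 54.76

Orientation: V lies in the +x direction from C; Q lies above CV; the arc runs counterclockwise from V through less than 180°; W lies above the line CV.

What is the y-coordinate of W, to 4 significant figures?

37.43

C is at the origin; C and V share the same y with |CV| = 46.9 and V on the +x side, so V = (46.90, 0.000). A1 meets CV tangentially, so QV is at right angles to CV, so Q = V + (0, 6.6) = (46.90, 6.600). Since QU ⟂ UW (tangency), |QW| = √(6.6² + 30.9²) = 31.60 regardless of where U sits on A1. So W lies on both circle(C, 54.76) and circle(Q, 31.60); the above-CV intersection is W = (39.97, 37.43). U is the foot of the tangent from W: U = (52.90, 9.360).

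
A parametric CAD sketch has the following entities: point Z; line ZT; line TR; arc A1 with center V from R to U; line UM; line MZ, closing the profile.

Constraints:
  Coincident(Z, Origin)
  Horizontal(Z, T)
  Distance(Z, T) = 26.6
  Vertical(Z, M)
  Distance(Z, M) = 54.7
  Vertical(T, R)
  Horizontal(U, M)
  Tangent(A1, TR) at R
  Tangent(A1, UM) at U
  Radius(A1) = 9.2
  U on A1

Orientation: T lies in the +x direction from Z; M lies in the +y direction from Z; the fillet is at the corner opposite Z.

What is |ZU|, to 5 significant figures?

57.401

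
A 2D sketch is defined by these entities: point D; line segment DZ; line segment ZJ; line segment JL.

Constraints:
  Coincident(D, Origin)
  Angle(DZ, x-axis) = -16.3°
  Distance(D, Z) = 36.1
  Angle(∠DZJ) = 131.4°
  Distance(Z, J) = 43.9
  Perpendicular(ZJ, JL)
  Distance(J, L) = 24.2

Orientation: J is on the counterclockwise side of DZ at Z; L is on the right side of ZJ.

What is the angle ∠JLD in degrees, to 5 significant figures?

52.888°

∠DZJ = 131.4°, so ZJ runs at -16.3° + (180° − 131.4°) = 32.300° from the x-axis; with |ZJ| = 43.9, J = Z + 43.9·(cos 32.300°, sin 32.300°) = (71.756, 13.326). ZJ is perpendicular to JL; with |JL| = 24.2 on the right of ZJ, L = J + 24.2·(0.53435, -0.84526) = (84.687, -7.1293). Then cos ∠JLD = LJ·LD / (|LJ||LD|), giving 52.888°.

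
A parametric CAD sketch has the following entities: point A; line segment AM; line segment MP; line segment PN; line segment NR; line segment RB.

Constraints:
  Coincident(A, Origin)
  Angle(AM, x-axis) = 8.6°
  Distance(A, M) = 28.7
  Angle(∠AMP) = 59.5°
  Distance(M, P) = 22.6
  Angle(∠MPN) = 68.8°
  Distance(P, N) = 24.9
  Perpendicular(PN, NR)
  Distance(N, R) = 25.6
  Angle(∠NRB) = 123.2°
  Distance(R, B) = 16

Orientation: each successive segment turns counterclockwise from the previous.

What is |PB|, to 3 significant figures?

36.2

PN ⟂ NR, so NR runs at -29.7°; with |NR| = 25.6, R = (24.0, -12.5). ∠NRB = 123.2° gives RB at 27.1° from the x-axis; with |RB| = 16.0, B = (38.3, -5.19). Then |PB| = |B − P| = 36.2.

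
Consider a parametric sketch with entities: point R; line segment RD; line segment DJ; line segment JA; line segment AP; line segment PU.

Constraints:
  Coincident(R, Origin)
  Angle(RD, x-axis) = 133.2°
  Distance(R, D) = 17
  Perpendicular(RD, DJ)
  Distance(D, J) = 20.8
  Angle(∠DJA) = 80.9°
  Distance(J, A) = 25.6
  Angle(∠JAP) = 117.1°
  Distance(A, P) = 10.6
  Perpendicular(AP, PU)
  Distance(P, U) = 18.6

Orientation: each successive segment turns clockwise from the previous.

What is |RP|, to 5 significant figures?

13.340

R is at the origin; RD runs at 133.2° with length 17.0, so D = (-11.637, 12.392). RD ⟂ DJ, so DJ runs at 43.200°; with |DJ| = 20.8, J = (3.5252, 26.631). ∠DJA = 80.9° gives JA at -55.900° from the x-axis; with |JA| = 25.6, A = (17.878, 5.4327). ∠JAP = 117.1° gives AP at -118.80° from the x-axis; with |AP| = 10.6, P = (12.771, -3.8561). Then |RP| = |P − R| = 13.340.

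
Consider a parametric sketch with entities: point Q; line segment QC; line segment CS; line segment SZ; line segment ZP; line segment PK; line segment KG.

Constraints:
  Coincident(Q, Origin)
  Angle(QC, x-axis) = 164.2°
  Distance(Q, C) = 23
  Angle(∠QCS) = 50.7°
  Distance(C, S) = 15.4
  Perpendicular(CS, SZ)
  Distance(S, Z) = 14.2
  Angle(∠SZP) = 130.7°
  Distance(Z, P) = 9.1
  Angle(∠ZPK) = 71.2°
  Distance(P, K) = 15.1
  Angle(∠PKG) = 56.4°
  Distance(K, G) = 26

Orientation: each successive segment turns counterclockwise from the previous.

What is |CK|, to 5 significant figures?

6.7625

Q is at the origin; QC runs at 164.2° with length 23.0, so C = (-22.131, 6.2624). ∠QCS = 50.7° gives CS at -66.500° from the x-axis; with |CS| = 15.4, S = (-15.990, -7.8603). CS is perpendicular to SZ, so SZ runs at 23.500°; with |SZ| = 14.2, Z = (-2.9680, -2.1980). ∠SZP = 130.7° gives ZP at 72.800° from the x-axis; with |ZP| = 9.1, P = (-0.27708, 6.4950). ∠ZPK = 71.2° gives PK at -178.40° from the x-axis; with |PK| = 15.1, K = (-15.371, 6.0734). Then |CK| = |K − C| = 6.7625.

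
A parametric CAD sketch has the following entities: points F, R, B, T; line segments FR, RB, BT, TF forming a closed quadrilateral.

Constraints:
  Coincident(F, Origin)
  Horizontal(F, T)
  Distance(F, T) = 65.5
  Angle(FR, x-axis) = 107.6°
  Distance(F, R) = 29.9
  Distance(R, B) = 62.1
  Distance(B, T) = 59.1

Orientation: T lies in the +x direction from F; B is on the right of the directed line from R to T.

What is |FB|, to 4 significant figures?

32.36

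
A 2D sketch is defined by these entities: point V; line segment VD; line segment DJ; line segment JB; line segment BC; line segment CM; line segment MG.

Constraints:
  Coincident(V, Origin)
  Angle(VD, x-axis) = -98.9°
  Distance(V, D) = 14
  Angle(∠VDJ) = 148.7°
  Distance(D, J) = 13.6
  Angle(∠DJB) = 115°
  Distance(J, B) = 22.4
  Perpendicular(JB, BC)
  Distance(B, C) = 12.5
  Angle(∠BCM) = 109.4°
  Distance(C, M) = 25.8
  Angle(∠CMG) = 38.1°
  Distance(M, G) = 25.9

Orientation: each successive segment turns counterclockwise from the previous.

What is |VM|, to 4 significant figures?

5.650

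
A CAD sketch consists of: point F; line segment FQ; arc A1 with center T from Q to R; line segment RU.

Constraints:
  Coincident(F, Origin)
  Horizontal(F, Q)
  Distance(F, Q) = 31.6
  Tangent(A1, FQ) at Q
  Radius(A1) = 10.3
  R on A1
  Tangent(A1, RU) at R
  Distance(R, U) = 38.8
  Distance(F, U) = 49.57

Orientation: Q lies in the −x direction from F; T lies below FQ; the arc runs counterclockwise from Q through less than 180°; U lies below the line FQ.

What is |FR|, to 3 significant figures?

43.0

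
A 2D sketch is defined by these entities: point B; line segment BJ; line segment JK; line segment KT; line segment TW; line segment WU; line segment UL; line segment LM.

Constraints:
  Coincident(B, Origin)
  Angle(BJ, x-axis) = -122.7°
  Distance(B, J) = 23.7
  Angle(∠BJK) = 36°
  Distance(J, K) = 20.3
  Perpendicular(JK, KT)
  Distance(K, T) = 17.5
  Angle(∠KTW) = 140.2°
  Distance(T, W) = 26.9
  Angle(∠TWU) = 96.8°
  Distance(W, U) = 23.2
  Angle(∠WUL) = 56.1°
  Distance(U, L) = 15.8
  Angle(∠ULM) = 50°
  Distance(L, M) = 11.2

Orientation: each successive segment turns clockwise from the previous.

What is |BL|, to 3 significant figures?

21.7

B is at the origin; BJ runs at -122.7° with length 23.7, so J = (-12.8, -19.9). ∠BJK = 36.0° gives JK at 93.3° from the x-axis; with |JK| = 20.3, K = (-14.0, 0.323). JK ⟂ KT, so KT runs at 3.30°; with |KT| = 17.5, T = (3.50, 1.33). ∠KTW = 140.2° gives TW at -36.5° from the x-axis; with |TW| = 26.9, W = (25.1, -14.7). ∠TWU = 96.8° gives WU at -120° from the x-axis; with |WU| = 23.2, U = (13.6, -34.8). ∠WUL = 56.1° gives UL at 116° from the x-axis; with |UL| = 15.8, L = (6.60, -20.7). Then |BL| = |L − B| = 21.7.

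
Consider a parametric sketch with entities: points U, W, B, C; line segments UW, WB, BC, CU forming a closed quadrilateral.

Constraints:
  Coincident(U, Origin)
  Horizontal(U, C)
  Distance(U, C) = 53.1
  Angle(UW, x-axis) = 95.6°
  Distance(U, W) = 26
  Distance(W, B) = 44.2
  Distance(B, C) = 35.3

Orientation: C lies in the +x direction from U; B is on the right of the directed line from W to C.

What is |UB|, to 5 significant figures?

23.380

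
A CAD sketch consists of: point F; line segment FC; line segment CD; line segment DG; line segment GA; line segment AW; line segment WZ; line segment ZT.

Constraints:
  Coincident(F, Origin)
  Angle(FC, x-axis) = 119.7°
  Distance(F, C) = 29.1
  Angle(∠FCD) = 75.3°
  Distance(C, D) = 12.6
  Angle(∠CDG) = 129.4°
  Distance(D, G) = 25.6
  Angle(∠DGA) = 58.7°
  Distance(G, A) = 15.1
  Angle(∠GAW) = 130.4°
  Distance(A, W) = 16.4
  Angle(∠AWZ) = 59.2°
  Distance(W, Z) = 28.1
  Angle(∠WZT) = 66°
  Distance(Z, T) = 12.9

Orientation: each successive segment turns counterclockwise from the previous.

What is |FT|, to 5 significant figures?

23.413

F is at the origin; FC runs at 119.7° with length 29.1, so C = (-14.418, 25.277). ∠FCD = 75.3° gives CD at -135.60° from the x-axis; with |CD| = 12.6, D = (-23.420, 16.461). ∠CDG = 129.4° gives DG at -85.000° from the x-axis; with |DG| = 25.6, G = (-21.189, -9.0412). ∠DGA = 58.7° gives GA at 36.300° from the x-axis; with |GA| = 15.1, A = (-9.0195, -0.10177). ∠GAW = 130.4° gives AW at 85.900° from the x-axis; with |AW| = 16.4, W = (-7.8469, 16.256). ∠AWZ = 59.2° gives WZ at -153.30° from the x-axis; with |WZ| = 28.1, Z = (-32.951, 3.6304). ∠WZT = 66.0° gives ZT at -39.300° from the x-axis; with |ZT| = 12.9, T = (-22.968, -4.5402). Then |FT| = |T − F| = 23.413.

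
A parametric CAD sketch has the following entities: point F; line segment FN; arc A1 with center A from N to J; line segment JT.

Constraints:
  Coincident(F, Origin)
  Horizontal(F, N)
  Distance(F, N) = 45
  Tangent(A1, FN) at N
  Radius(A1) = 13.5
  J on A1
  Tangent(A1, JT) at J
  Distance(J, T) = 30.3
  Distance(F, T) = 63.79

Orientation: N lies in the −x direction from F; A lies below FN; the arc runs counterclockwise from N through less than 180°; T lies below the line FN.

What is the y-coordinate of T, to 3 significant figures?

-46.6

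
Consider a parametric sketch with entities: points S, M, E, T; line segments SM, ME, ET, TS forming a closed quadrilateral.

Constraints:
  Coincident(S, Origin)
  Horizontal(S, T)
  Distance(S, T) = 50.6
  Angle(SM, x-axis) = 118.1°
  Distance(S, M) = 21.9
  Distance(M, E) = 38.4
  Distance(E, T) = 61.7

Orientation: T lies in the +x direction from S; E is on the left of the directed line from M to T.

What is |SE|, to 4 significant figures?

51.21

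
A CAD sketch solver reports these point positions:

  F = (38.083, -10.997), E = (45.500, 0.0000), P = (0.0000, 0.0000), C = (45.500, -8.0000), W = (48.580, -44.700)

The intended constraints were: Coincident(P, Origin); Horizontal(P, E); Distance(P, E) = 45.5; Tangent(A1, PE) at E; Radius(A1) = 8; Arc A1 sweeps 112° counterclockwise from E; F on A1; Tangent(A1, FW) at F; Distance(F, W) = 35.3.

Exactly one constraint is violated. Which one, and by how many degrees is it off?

Tangent(A1, FW) at F — off by 4.70°.

P = (0.00, 0.00) ✓; P.y = 0.00, E.y = 0.00 ✓; |PE| = 45.50 ✓; ∠(CE, EP) = 90.00° ✓; |CE| = 8.000 ✓; bearing(C→F) − bearing(C→E) = 112.0° ✓; |CF| = 8.000 ✓; ∠(CF, FW) = 94.70° ✗; |FW| = 35.30 ✓.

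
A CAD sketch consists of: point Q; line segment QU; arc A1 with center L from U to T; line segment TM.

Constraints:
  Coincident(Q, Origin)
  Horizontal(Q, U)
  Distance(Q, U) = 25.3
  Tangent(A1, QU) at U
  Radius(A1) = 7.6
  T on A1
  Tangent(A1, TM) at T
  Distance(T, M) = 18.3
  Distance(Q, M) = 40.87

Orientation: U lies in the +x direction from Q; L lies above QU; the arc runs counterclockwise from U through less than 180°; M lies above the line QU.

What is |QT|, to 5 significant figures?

33.907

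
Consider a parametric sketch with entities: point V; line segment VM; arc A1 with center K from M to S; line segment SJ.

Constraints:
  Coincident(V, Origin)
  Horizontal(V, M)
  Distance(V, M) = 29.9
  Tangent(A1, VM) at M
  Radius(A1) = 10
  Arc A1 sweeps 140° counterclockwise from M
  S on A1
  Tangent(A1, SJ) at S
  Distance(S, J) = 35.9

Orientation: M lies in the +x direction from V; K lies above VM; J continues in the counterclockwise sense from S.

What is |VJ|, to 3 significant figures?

41.7

On A1, M sits at bearing -90° from K; a 140° counterclockwise sweep puts S at bearing 50°, so S = K + 10.0·(cos 50°, sin 50°) = (36.3, 17.7). Since A1 is tangent to SJ there, KS ⟂ SJ, so SJ runs along (−sin 50°, cos 50°); with |SJ| = 35.9, J = (8.83, 40.7). Then |VJ| = |J − V| = 41.7.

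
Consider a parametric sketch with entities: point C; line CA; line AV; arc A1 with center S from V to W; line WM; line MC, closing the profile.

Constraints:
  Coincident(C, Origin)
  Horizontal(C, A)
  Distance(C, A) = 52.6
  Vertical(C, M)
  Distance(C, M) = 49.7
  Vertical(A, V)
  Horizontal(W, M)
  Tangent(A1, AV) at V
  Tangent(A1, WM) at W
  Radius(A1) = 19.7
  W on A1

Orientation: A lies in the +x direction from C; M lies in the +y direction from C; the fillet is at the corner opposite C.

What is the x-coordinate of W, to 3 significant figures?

32.9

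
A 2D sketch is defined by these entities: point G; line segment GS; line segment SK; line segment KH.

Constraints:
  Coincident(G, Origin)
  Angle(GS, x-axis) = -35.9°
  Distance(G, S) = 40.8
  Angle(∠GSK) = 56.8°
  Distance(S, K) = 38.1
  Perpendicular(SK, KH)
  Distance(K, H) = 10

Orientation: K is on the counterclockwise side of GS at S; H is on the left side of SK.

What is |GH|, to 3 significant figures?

28.8

∠GSK = 56.8°, so SK runs at -35.9° + (180° − 56.8°) = 87.3° from the x-axis; with |SK| = 38.1, K = S + 38.1·(cos 87.3°, sin 87.3°) = (34.8, 14.1). The perpendicularity gives KH at right angles to SK; with |KH| = 10.0 on the left of SK, H = K + 10.0·(-0.999, 0.0471) = (24.9, 14.6). Then |GH| = |H − G| = 28.8.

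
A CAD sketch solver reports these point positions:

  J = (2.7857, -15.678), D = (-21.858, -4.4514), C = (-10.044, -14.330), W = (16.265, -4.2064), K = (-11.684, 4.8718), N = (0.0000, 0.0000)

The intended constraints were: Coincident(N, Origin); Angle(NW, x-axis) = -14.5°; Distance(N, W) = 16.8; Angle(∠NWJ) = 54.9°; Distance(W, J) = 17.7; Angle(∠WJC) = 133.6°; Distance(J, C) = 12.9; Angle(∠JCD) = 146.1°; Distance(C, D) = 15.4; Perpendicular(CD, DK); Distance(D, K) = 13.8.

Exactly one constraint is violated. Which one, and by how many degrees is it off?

Perpendicular(CD, DK) — off by 7.60°.

N = (0.00, 0.00) ✓; NW at -14.50° ✓; |NW| = 16.80 ✓; ∠NWJ = 54.90° ✓; |WJ| = 17.70 ✓; ∠WJC = 133.6° ✓; |JC| = 12.90 ✓; ∠JCD = 146.1° ✓; |CD| = 15.40 ✓; ∠(CD, DK) = 97.60° ✗; |DK| = 13.80 ✓.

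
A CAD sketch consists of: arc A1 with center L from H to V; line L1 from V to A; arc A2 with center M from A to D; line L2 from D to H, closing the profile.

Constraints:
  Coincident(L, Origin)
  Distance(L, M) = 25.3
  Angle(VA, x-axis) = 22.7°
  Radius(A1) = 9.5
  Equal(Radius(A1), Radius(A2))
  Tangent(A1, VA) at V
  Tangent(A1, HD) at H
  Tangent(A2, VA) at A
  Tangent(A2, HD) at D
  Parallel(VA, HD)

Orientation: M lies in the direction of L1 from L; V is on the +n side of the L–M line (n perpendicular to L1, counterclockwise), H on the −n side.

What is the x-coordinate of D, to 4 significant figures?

27.01

Tangency of A1 to both parallel lines with radius 9.5 puts V and H at L ± 9.5·n: V = (-3.666, 8.764), H = (3.666, -8.764). Equal radii place A and D the same way about M: A = M + 9.5·n = (19.67, 18.53), D = M − 9.5·n = (27.01, 0.9993). So D.x = 27.01.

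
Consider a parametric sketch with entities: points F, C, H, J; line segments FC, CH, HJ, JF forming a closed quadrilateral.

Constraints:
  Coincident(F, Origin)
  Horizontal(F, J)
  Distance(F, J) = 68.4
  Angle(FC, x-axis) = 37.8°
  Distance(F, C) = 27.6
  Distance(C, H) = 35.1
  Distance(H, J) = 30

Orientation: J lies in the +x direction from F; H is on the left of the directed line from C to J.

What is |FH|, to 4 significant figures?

61.66

Checks: F.y = 0.00, J.y = 0.00 ✓; |CH| = 35.10 ✓; |HJ| = 30.00 ✓.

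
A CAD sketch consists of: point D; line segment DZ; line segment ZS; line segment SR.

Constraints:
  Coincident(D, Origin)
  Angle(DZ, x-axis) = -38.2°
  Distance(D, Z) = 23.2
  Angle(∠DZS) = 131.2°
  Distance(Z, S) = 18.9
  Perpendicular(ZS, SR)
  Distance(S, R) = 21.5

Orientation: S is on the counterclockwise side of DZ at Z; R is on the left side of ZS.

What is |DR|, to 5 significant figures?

34.420

D is at the origin; DZ runs at -38.2° with length 23.2, so Z = 23.2·(cos -38.2°, sin -38.2°) = (18.232, -14.347). ∠DZS = 131.2°, so ZS runs at -38.2° + (180° − 131.2°) = 10.600° from the x-axis; with |ZS| = 18.9, S = Z + 18.9·(cos 10.600°, sin 10.600°) = (36.809, -10.870). The perpendicularity gives SR at right angles to ZS; with |SR| = 21.5 on the left of ZS, R = S + 21.5·(-0.18395, 0.98294) = (32.854, 10.263). Then |DR| = |R − D| = 34.420.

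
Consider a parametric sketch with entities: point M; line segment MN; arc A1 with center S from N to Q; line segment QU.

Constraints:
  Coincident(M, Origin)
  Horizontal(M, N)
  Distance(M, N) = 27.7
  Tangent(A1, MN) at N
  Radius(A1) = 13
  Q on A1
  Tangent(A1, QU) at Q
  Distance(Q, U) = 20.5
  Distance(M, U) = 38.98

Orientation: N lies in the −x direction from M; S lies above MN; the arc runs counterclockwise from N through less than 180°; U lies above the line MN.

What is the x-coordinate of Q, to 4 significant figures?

-14.80

Checks: |SQ| = 13.00 ✓; ∠(SQ, QU) = 90.00° ✓; |QU| = 20.50 ✓; |MU| = 38.98 ✓.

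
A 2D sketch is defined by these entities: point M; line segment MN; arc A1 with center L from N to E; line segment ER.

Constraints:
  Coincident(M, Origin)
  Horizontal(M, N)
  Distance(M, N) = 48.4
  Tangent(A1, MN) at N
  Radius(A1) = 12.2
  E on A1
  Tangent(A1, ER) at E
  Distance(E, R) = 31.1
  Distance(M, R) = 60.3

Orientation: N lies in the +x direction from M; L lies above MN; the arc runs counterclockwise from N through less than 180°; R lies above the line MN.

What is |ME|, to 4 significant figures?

61.46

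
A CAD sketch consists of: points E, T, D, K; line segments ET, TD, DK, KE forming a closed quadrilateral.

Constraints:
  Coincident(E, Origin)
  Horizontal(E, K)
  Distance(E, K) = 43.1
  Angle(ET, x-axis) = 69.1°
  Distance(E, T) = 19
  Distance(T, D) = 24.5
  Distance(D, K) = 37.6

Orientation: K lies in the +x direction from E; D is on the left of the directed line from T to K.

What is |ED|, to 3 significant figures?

42.1

Checks: |EK| = 43.10 ✓; |ET| = 19.00 ✓; |TD| = 24.50 ✓; |DK| = 37.60 ✓.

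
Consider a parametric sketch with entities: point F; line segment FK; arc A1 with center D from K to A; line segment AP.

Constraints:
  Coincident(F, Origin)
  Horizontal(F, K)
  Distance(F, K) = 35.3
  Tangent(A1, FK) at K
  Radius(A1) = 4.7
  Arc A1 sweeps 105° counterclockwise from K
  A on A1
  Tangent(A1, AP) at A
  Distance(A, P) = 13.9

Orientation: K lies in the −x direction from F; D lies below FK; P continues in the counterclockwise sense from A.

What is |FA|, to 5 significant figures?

40.277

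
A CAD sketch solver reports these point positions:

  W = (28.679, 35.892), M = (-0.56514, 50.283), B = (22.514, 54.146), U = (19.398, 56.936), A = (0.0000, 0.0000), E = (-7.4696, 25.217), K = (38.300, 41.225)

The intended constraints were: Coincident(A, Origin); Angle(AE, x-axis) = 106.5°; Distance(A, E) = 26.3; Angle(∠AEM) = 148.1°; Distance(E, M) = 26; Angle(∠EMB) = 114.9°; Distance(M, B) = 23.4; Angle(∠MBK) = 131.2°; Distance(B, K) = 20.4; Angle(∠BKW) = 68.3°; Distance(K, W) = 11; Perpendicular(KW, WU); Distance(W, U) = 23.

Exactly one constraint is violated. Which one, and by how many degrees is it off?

Perpendicular(KW, WU) — off by 5.20°.

A = (0.00, 0.00) ✓; AE at 106.5° ✓; |AE| = 26.30 ✓; ∠AEM = 148.1° ✓; |EM| = 26.00 ✓; ∠EMB = 114.9° ✓; |MB| = 23.40 ✓; ∠MBK = 131.2° ✓; |BK| = 20.40 ✓; ∠BKW = 68.30° ✓; |KW| = 11.00 ✓; ∠(KW, WU) = 95.20° ✗; |WU| = 23.00 ✓.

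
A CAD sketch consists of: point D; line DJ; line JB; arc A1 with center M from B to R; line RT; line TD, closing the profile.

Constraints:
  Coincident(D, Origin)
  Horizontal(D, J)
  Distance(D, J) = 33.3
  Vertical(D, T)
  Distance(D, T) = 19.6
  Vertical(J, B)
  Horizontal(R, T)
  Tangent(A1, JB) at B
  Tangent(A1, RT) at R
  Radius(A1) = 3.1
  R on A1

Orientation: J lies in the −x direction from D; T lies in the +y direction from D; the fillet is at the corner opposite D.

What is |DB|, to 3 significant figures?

37.2

D is at the origin; D and J share the same y with |DJ| = 33.3 and J on the −x side, so J = (-33.3, 0.00). D and T share the same x with |DT| = 19.6 and T on the +y side, so T = (0.00, 19.6). The virtual corner opposite D is at (-33.3, 19.6). A1 meets JB tangentially, so MB is at right angles to JB and tangency of A1 to RT means the radius MR is perpendicular to RT, with radius 3.1, so the center M sits 3.1 in from both sides at M = (-30.2, 16.5). That places the tangent points at B = (-33.3, 16.5) on JB and R = (-30.2, 19.6) on RT. Then |DB| = |B − D| = 37.2.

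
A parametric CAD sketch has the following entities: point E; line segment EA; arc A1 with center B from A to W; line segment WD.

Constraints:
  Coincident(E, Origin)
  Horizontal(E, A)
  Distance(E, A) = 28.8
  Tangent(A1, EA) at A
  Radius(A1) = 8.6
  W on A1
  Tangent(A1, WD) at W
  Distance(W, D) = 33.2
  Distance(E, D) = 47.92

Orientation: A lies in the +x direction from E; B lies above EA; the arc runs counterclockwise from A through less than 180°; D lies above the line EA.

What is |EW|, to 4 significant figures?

38.58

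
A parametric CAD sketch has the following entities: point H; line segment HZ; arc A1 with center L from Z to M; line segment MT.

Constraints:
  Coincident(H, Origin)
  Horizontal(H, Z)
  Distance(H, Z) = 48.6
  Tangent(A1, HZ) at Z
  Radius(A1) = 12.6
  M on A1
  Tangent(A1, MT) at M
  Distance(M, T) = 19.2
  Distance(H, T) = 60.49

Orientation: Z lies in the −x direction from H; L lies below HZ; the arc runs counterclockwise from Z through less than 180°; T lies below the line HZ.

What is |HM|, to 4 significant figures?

62.32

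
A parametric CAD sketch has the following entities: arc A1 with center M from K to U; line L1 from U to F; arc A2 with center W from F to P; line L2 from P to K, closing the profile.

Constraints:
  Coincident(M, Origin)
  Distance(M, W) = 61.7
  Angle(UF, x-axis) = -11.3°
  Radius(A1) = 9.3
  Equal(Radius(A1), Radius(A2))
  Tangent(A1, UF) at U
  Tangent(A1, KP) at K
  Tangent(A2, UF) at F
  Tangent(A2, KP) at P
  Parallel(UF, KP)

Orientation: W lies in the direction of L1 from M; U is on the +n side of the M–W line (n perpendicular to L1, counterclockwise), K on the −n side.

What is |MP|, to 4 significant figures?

62.40

The slot axis is L1's direction at -11.3°, so u = (cos -11.3°, sin -11.3°) = (0.9806, -0.1959) and n = (−sin -11.3°, cos -11.3°) = (0.1959, 0.9806). M is at the origin and W lies 61.7 along u from M, so W = 61.7·u = (60.50, -12.09). Tangency of A1 to both parallel lines with radius 9.3 puts U and K at M ± 9.3·n: U = (1.822, 9.120), K = (-1.822, -9.120). Equal radii place F and P the same way about W: F = W + 9.3·n = (62.33, -2.970), P = W − 9.3·n = (58.68, -21.21). Then |MP| = |P − M| = 62.40.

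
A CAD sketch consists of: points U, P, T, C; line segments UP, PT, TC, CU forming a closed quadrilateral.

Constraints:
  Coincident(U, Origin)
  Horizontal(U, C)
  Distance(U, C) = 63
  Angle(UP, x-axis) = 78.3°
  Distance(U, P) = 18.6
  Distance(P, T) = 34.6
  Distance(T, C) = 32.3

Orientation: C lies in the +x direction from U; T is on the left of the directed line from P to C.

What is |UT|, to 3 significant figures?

43.6

Checks: |PT| = 34.60 ✓; |TC| = 32.30 ✓.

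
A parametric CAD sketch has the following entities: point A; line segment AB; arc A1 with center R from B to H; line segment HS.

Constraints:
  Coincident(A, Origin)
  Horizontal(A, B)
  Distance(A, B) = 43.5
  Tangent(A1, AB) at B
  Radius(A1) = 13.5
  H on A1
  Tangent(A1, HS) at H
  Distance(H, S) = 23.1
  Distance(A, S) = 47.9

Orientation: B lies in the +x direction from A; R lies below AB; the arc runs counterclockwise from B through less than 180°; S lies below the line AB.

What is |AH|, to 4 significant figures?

33.03

Checks: A.y = 0.00, B.y = 0.00 ✓; |RH| = 13.50 ✓; ∠(RH, HS) = 90.00° ✓; |HS| = 23.10 ✓; |AS| = 47.90 ✓.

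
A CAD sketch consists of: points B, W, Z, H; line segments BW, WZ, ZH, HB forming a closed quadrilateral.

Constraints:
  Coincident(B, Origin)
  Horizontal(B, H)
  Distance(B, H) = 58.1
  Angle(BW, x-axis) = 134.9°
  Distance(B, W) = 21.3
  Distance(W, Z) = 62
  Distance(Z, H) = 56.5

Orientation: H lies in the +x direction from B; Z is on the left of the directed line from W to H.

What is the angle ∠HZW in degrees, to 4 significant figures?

77.97°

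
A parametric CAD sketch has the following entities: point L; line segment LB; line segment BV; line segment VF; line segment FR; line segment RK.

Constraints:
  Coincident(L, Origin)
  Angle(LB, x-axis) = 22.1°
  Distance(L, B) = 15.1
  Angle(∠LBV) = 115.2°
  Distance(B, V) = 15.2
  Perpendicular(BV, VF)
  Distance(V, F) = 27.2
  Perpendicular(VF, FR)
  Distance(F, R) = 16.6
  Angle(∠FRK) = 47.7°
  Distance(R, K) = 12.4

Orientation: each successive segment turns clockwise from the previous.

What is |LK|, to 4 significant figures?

14.07

L is at the origin; LB runs at 22.1° with length 15.1, so B = (13.99, 5.681). ∠LBV = 115.2° gives BV at -42.70° from the x-axis; with |BV| = 15.2, V = (25.16, -4.627). The perpendicularity gives VF at right angles to BV, so VF runs at -132.7°; with |VF| = 27.2, F = (6.715, -24.62). The perpendicularity gives FR at right angles to VF, so FR runs at 137.3°; with |FR| = 16.6, R = (-5.484, -13.36). ∠FRK = 47.7° gives RK at 5.000° from the x-axis; with |RK| = 12.4, K = (6.869, -12.28). Then |LK| = |K − L| = 14.07.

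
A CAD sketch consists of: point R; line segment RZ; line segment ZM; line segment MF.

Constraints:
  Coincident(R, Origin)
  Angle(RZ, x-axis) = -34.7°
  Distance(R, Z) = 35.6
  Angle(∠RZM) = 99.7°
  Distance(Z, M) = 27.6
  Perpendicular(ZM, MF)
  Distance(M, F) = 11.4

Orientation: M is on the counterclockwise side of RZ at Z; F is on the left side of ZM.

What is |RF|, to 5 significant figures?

41.111

R is at the origin; RZ runs at -34.7° with length 35.6, so Z = 35.6·(cos -34.7°, sin -34.7°) = (29.268, -20.266). ∠RZM = 99.7°, so ZM runs at -34.7° + (180° − 99.7°) = 45.600° from the x-axis; with |ZM| = 27.6, M = Z + 27.6·(cos 45.600°, sin 45.600°) = (48.579, -0.54691). ZM ⟂ MF; with |MF| = 11.4 on the left of ZM, F = M + 11.4·(-0.71447, 0.69966) = (40.434, 7.4293). Then |RF| = |F − R| = 41.111.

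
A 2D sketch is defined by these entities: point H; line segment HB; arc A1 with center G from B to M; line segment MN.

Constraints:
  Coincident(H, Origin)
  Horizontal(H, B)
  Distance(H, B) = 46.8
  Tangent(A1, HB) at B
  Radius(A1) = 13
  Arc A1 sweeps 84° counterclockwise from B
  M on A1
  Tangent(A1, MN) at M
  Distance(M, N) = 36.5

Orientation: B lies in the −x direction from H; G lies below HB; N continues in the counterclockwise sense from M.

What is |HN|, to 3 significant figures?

79.6

On A1, B sits at bearing 90° from G; an 84° counterclockwise sweep puts M at bearing 174°, so M = G + 13.0·(cos 174°, sin 174°) = (-59.7, -11.6). The tangent condition forces GM to be normal to MN, so MN runs along (−sin 174°, cos 174°); with |MN| = 36.5, N = (-63.5, -47.9). Then |HN| = |N − H| = 79.6.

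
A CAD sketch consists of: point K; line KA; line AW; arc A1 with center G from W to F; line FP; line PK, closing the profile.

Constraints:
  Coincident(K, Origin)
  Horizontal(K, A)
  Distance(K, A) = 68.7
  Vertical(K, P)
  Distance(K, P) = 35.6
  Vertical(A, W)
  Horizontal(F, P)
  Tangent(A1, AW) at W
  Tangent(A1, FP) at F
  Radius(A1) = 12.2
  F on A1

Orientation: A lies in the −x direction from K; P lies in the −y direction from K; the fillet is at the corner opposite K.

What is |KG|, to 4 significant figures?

61.15

K is at the origin; KA is horizontal with |KA| = 68.7 and A on the −x side, so A = (-68.70, 0.000). KP is vertical with |KP| = 35.6 and P on the −y side, so P = (0.000, -35.60). The virtual corner opposite K is at (-68.70, -35.60). Tangency of A1 to AW means the radius GW is perpendicular to AW and tangency of A1 to FP means the radius GF is perpendicular to FP, with radius 12.2, so the center G sits 12.2 in from both sides at G = (-56.50, -23.40). Then |KG| = |G − K| = 61.15.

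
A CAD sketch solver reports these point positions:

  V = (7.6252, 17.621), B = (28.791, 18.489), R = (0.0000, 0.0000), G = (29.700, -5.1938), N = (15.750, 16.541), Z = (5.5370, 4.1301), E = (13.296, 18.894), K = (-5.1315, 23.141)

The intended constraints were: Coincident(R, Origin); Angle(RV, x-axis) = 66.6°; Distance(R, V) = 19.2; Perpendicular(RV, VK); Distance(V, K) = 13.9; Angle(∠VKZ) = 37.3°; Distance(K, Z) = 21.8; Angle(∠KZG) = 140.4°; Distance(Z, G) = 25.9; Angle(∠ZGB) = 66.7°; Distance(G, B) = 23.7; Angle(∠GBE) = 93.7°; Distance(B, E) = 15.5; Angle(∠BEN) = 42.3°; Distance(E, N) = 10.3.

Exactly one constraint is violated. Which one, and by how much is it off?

Distance(E, N) = 10.3 — off by 6.90.

R = (0.00, 0.00) ✓; RV at 66.60° ✓; |RV| = 19.20 ✓; ∠(RV, VK) = 90.00° ✓; |VK| = 13.90 ✓; ∠VKZ = 37.30° ✓; |KZ| = 21.80 ✓; ∠KZG = 140.4° ✓; |ZG| = 25.90 ✓; ∠ZGB = 66.70° ✓; |GB| = 23.70 ✓; ∠GBE = 93.70° ✓; |BE| = 15.50 ✓; ∠BEN = 42.30° ✓; |EN| = 3.400 ✗.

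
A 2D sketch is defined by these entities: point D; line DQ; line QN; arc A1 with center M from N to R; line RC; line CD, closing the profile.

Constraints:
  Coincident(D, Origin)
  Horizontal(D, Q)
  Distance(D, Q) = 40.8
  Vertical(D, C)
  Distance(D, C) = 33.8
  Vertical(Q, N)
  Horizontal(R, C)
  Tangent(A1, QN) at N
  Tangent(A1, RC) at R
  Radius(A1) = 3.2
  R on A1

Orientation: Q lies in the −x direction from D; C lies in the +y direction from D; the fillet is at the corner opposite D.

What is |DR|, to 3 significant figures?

50.6

The virtual corner opposite D is at (-40.8, 33.8). The tangent condition forces MN to be normal to QN and tangency of A1 to RC means the radius MR is perpendicular to RC, with radius 3.2, so the center M sits 3.2 in from both sides at M = (-37.6, 30.6). That places the tangent points at N = (-40.8, 30.6) on QN and R = (-37.6, 33.8) on RC. Then |DR| = |R − D| = 50.6.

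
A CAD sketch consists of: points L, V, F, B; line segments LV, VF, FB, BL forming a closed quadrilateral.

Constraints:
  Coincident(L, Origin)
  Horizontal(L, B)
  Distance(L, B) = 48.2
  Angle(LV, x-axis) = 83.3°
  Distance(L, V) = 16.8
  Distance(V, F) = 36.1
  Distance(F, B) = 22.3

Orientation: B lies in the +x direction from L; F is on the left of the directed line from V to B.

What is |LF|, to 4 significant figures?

42.78

Checks: |VF| = 36.10 ✓; |FB| = 22.30 ✓.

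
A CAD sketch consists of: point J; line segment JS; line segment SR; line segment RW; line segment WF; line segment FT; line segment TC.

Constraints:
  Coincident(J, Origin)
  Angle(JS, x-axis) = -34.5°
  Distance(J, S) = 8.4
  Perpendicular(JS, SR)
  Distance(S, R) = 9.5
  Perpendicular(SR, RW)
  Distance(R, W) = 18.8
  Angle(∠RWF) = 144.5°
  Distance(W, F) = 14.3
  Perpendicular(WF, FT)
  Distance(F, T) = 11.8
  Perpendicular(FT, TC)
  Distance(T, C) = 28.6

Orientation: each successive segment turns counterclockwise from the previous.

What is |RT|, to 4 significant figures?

29.62

J is at the origin; JS runs at -34.5° with length 8.4, so S = (6.923, -4.758). The perpendicularity gives SR at right angles to JS, so SR runs at 55.50°; with |SR| = 9.5, R = (12.30, 3.071). SR ⟂ RW, so RW runs at 145.5°; with |RW| = 18.8, W = (-3.190, 13.72). ∠RWF = 144.5° gives WF at -179.0° from the x-axis; with |WF| = 14.3, F = (-17.49, 13.47). WF is perpendicular to FT, so FT runs at -89.00°; with |FT| = 11.8, T = (-17.28, 1.672). Then |RT| = |T − R| = 29.62.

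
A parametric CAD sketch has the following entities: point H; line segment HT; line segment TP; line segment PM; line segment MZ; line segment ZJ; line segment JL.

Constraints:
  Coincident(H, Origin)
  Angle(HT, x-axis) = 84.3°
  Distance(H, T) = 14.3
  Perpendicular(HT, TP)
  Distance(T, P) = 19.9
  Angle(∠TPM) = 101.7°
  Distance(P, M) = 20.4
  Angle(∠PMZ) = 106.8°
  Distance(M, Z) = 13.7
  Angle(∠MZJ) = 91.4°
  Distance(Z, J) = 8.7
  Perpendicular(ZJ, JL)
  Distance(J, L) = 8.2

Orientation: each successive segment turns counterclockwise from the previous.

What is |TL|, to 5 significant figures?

20.968

H is at the origin; HT runs at 84.3° with length 14.3, so T = (1.4203, 14.229). The perpendicularity gives TP at right angles to HT, so TP runs at 174.30°; with |TP| = 19.9, P = (-18.381, 16.206). ∠TPM = 101.7° gives PM at -107.40° from the x-axis; with |PM| = 20.4, M = (-24.482, -3.2607). ∠PMZ = 106.8° gives MZ at -34.200° from the x-axis; with |MZ| = 13.7, Z = (-13.151, -10.961). ∠MZJ = 91.4° gives ZJ at 54.400° from the x-axis; with |ZJ| = 8.7, J = (-8.0863, -3.8873). The perpendicularity gives JL at right angles to ZJ, so JL runs at 144.40°; with |JL| = 8.2, L = (-14.754, 0.88610). Then |TL| = |L − T| = 20.968.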